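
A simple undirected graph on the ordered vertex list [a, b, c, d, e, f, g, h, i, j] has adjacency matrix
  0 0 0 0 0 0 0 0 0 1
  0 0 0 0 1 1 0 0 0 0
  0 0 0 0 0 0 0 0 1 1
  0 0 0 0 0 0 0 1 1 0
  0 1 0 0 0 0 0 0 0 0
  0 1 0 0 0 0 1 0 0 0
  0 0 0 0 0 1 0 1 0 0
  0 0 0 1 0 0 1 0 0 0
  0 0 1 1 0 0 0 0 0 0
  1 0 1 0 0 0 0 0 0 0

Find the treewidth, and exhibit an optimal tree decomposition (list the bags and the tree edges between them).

Each bag holds 2 vertices, so the decomposition has width 1, which upper-bounds the treewidth. Since G has at least one edge (e.g. e–b), it is not an edgeless graph, so tw(G) ≥ 1. The upper and lower bounds meet at 1, so that is the treewidth.

Treewidth 1.
One optimal decomposition is:
Bags: B1 = {b, e}  B2 = {b, f}  B3 = {f, g}  B4 = {g, h}  B5 = {d, h}  B6 = {d, i}  B7 = {c, i}  B8 = {c, j}  B9 = {a, j}
Tree: B1–B2, B2–B3, B3–B4, B4–B5, B5–B6, B6–B7, B7–B8, B8–B9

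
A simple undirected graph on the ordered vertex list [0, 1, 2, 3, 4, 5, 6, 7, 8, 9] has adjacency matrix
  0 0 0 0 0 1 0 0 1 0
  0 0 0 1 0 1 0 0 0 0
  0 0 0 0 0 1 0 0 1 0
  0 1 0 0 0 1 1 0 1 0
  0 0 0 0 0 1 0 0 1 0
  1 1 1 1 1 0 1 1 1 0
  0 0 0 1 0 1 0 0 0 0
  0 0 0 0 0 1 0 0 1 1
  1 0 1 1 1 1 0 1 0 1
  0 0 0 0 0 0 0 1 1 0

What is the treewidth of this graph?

2

A width-2 tree decomposition is:
Bags: B1 = {3, 5, 8}  B2 = {4, 5, 8}  B3 = {2, 5, 8}  B4 = {3, 5, 6}  B5 = {1, 3, 5}  B6 = {5, 7, 8}  B7 = {0, 5, 8}  B8 = {7, 8, 9}
Tree: B1–B2, B1–B3, B1–B4, B4–B5, B1–B6, B2–B7, B6–B8
The largest bag has 3 vertices, giving width 2; this decomposition certifies tw(G) ≤ 2. For the lower bound, the 3 vertices {7, 8, 9} are pairwise adjacent, and any tree decomposition puts a clique entirely inside one bag — forcing width ≥ 2. The upper and lower bounds meet at 2, so that is the treewidth.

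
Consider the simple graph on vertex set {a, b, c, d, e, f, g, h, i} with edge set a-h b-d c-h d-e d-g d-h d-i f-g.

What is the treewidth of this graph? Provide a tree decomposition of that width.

Each bag holds 2 vertices, so the decomposition has width 1, which upper-bounds the treewidth. Any graph with an edge has treewidth ≥ 1, and G has the edge f–g. The upper and lower bounds meet at 1, so that is the treewidth.

Treewidth 1.
Bags: B1 = {f, g}  B2 = {d, g}  B3 = {d, e}  B4 = {d, i}  B5 = {d, h}  B6 = {c, h}  B7 = {a, h}  B8 = {b, d}
Tree: B1–B2, B2–B3, B2–B4, B2–B5, B5–B6, B5–B7, B5–B8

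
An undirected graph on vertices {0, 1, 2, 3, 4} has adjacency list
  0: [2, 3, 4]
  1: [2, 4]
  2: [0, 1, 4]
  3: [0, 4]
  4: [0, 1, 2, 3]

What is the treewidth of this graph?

2

A width-2 tree decomposition is:
Bags: B1 = {0, 2, 4}  B2 = {1, 2, 4}  B3 = {0, 3, 4}
Tree: B1–B2, B1–B3
The largest bag has 3 vertices, giving width 2; this decomposition certifies tw(G) ≤ 2. For the lower bound, the 3 vertices {0, 2, 4} are pairwise adjacent, and any tree decomposition puts a clique entirely inside one bag — forcing width ≥ 2. Combining the bounds, tw(G) = 2.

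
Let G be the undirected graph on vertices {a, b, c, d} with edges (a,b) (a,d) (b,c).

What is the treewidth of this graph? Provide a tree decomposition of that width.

Treewidth 1.
One such decomposition:
Bags: B1 = {b, c}  B2 = {a, b}  B3 = {a, d}
Tree: B1–B2, B2–B3

The largest bag has 2 vertices, giving width 1; this decomposition certifies tw(G) ≤ 1. Any graph with an edge has treewidth ≥ 1, and G has the edge c–b. Combining the bounds, tw(G) = 1.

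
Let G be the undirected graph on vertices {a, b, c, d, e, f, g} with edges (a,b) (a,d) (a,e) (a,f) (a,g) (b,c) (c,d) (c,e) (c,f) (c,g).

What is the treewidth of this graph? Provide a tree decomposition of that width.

The largest bag has 3 vertices, giving width 2; this decomposition certifies tw(G) ≤ 2. For the lower bound, G contains the cycle c–e–a–d–c, so G is not a forest; only forests have treewidth ≤ 1, hence tw(G) ≥ 2. Therefore the treewidth is 2.

Treewidth 2.
Bags: B1 = {a, c, e}  B2 = {a, c, d}  B3 = {a, b, c}  B4 = {a, c, f}  B5 = {a, c, g}
Tree: B1–B2, B2–B3, B3–B4, B4–B5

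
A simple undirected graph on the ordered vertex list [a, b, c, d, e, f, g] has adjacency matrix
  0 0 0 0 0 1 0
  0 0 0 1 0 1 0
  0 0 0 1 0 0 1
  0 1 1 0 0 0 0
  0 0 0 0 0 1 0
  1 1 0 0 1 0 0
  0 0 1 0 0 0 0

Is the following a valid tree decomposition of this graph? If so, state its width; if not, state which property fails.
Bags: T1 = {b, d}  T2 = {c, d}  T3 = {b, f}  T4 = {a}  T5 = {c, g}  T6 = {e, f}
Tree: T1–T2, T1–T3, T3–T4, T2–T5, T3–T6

No — edge (f,a) lies in no bag.

A tree decomposition must satisfy three properties: every vertex lies in some bag; for every edge, both endpoints lie together in some bag; and for every vertex, the bags containing it form a connected subtree. Here edge (f,a) lies in no bag, so the decomposition is invalid.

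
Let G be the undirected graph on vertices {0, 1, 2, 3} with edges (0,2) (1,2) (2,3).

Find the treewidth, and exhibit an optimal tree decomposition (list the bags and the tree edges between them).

Each bag holds 2 vertices, so the decomposition has width 1, which upper-bounds the treewidth. Since G has at least one edge (e.g. 0–2), it is not an edgeless graph, so tw(G) ≥ 1. Combining the bounds, tw(G) = 1.

Treewidth 1.
One such decomposition:
Bags: B1 = {0, 2}  B2 = {2, 3}  B3 = {1, 2}
Tree: B1–B2, B2–B3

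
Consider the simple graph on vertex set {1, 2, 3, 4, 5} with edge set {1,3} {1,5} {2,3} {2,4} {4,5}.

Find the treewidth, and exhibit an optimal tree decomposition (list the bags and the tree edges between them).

Treewidth 2.
One optimal decomposition is:
Bags: B1 = {1, 2, 3}  B2 = {1, 2, 4}  B3 = {1, 4, 5}
Tree: B1–B2, B2–B3

Every bag has size at most 3, so the width is 3 − 1 = 2 and tw(G) ≤ 2. Since 1–3–2–4–5–1 is a cycle in G, G is not acyclic. Forests are exactly the graphs of treewidth ≤ 1, so tw(G) ≥ 2. Therefore the treewidth is 2.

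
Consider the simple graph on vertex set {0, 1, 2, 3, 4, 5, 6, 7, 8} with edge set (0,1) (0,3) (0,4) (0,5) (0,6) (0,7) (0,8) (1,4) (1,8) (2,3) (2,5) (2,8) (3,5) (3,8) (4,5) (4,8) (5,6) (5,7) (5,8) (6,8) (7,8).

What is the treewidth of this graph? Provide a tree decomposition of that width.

Each bag holds 4 vertices, so the decomposition has width 3, which upper-bounds the treewidth. On the other hand G contains the 4-clique {0, 1, 4, 8}. A clique must lie in a single bag of any decomposition, so no decomposition can have width below 3. Hence tw(G) = 3 exactly.

Treewidth 3.
One such decomposition:
Bags: B1 = {2, 3, 5, 8}  B2 = {0, 3, 5, 8}  B3 = {0, 4, 5, 8}  B4 = {0, 1, 4, 8}  B5 = {0, 5, 7, 8}  B6 = {0, 5, 6, 8}
Tree: B1–B2, B2–B3, B3–B4, B2–B5, B3–B6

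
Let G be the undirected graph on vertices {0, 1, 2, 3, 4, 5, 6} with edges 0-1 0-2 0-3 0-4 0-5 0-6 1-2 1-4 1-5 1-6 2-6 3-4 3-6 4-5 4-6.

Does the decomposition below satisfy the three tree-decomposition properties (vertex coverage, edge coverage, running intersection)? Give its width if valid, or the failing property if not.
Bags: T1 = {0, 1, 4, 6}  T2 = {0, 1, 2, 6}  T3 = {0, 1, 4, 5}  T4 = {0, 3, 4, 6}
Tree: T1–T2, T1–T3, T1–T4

Yes; width 3.

Checking the three conditions: (i) the bags cover all of {0, 1, 2, 3, 4, 5, 6}; (ii) for each edge, some bag contains both endpoints; (iii) the bags containing any fixed vertex form a subtree. All hold, so the decomposition is valid with width 4 − 1 = 3.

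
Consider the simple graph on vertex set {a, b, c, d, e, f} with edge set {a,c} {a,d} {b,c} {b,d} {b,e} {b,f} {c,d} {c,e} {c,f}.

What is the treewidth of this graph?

A width-2 tree decomposition is:
Bags: B1 = {a, c, d}  B2 = {b, c, d}  B3 = {b, c, f}  B4 = {b, c, e}
Tree: B1–B2, B2–B3, B3–B4
Every bag has size at most 3, so the width is 3 − 1 = 2 and tw(G) ≤ 2. For the lower bound, the 3 vertices {a, c, d} are pairwise adjacent, and any tree decomposition puts a clique entirely inside one bag — forcing width ≥ 2. Therefore the treewidth is 2.

2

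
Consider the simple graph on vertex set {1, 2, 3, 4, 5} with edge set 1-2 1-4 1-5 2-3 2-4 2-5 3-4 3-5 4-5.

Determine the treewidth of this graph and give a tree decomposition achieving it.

Each bag holds 4 vertices, so the decomposition has width 3, which upper-bounds the treewidth. On the other hand G contains the 4-clique {1, 2, 4, 5}. A clique must lie in a single bag of any decomposition, so no decomposition can have width below 3. Therefore the treewidth is 3.

Treewidth 3.
One such decomposition:
Bags: B1 = {2, 3, 4, 5}  B2 = {1, 2, 4, 5}
Tree: B1–B2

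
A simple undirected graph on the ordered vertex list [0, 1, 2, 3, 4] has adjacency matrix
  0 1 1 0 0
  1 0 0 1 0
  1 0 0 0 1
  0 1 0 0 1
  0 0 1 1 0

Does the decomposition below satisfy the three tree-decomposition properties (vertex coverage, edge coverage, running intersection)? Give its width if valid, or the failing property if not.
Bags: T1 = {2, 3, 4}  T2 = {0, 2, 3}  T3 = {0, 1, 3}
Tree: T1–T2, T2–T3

Yes; width 2.

Checking the three conditions: (i) the bags cover all of {0, 1, 2, 3, 4}; (ii) for each edge, some bag contains both endpoints; (iii) the bags containing any fixed vertex form a subtree. All hold, so the decomposition is valid with width 3 − 1 = 2.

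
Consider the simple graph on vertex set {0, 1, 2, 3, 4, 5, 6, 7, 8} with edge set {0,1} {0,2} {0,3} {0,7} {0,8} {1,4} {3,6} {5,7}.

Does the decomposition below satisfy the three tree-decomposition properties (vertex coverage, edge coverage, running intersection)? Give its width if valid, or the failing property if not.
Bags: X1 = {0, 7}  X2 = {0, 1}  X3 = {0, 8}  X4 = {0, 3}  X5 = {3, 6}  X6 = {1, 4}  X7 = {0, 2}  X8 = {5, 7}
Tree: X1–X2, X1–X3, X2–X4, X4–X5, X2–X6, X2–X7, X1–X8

Vertex coverage: the bags together contain {0, 1, 2, 3, 4, 5, 6, 7, 8}, the full vertex set. Edge coverage: each edge of G has both endpoints in at least one bag. Running intersection: for every vertex, the bags containing it form a connected subtree. All three properties hold, so this is a valid tree decomposition of width max|bag| − 1 = 1, and hence tw(G) ≤ 1.

Yes; width 1.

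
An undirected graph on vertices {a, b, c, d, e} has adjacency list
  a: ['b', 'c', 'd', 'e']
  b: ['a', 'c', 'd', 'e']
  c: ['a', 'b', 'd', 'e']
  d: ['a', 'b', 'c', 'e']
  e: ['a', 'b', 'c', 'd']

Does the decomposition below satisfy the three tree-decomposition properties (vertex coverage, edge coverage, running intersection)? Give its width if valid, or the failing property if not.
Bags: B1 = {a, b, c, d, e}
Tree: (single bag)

Yes; width 4.

Every vertex of G appears in some bag (union = {a, b, c, d, e}); every edge is covered by a bag; and for each vertex v the set of bags containing v is connected in the bag tree. The decomposition is therefore valid. The largest bag has 5 vertices, so the width is 4.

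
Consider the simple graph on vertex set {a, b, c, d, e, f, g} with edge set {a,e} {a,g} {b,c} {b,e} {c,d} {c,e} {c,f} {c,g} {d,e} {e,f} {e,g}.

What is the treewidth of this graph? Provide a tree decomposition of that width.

The largest bag has 3 vertices, giving width 2; this decomposition certifies tw(G) ≤ 2. Conversely, {c, d, e} is a clique of size 3, and the vertices of any clique must share a bag in every tree decomposition; so some bag has ≥ 3 vertices and tw(G) ≥ 2. Combining the bounds, tw(G) = 2.

Treewidth 2.
One such decomposition:
Bags: B1 = {b, c, e}  B2 = {c, e, g}  B3 = {a, e, g}  B4 = {c, d, e}  B5 = {c, e, f}
Tree: B1–B2, B2–B3, B2–B4, B1–B5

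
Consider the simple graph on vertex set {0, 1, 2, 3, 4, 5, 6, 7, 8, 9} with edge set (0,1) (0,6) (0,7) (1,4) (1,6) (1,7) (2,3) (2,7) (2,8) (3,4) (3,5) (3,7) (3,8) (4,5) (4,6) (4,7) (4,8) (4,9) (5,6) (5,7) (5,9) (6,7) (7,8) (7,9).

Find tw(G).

A width-3 tree decomposition is:
Bags: B1 = {4, 5, 6, 7}  B2 = {3, 4, 5, 7}  B3 = {1, 4, 6, 7}  B4 = {3, 4, 7, 8}  B5 = {0, 1, 6, 7}  B6 = {4, 5, 7, 9}  B7 = {2, 3, 7, 8}
Tree: B1–B2, B1–B3, B2–B4, B3–B5, B2–B6, B4–B7
The largest bag has 4 vertices, giving width 3; this decomposition certifies tw(G) ≤ 3. Conversely, {0, 1, 6, 7} is a clique of size 4, and the vertices of any clique must share a bag in every tree decomposition; so some bag has ≥ 4 vertices and tw(G) ≥ 3. Combining the bounds, tw(G) = 3.

3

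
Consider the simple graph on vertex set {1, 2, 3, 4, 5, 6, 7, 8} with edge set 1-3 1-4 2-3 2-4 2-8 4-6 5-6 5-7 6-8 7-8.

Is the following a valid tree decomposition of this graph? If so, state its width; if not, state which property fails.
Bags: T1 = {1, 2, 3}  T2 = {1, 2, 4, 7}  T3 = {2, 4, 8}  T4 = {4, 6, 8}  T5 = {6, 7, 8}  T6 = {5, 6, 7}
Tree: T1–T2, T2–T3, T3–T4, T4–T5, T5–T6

A tree decomposition must satisfy three properties: every vertex lies in some bag; for every edge, both endpoints lie together in some bag; and for every vertex, the bags containing it form a connected subtree. Here bags containing vertex 7 are not connected in the tree, so the decomposition is invalid.

No — bags containing vertex 7 are not connected in the tree.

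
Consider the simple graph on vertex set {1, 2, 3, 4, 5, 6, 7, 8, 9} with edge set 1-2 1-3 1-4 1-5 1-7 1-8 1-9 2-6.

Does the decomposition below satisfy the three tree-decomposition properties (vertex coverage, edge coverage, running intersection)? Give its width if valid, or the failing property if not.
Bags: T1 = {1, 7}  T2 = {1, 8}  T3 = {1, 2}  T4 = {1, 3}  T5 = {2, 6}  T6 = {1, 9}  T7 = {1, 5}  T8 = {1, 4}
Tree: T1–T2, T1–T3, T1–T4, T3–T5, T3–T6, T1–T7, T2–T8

Yes; width 1.

Vertex coverage: the bags together contain {1, 2, 3, 4, 5, 6, 7, 8, 9}, the full vertex set. Edge coverage: each edge of G has both endpoints in at least one bag. Running intersection: for every vertex, the bags containing it form a connected subtree. All three properties hold, so this is a valid tree decomposition of width max|bag| − 1 = 1, and hence tw(G) ≤ 1.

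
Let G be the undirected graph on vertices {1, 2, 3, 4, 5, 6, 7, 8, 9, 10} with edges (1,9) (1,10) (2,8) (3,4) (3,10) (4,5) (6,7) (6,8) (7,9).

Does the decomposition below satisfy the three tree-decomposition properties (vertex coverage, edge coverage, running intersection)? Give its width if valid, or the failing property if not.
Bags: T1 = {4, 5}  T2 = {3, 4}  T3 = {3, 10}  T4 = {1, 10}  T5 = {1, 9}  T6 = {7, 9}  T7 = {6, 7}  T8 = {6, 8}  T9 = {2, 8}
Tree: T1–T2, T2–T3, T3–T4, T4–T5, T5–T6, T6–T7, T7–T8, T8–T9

Yes; width 1.

Vertex coverage: the bags together contain {1, 2, 3, 4, 5, 6, 7, 8, 9, 10}, the full vertex set. Edge coverage: each edge of G has both endpoints in at least one bag. Running intersection: for every vertex, the bags containing it form a connected subtree. All three properties hold, so this is a valid tree decomposition of width max|bag| − 1 = 1, and hence tw(G) ≤ 1.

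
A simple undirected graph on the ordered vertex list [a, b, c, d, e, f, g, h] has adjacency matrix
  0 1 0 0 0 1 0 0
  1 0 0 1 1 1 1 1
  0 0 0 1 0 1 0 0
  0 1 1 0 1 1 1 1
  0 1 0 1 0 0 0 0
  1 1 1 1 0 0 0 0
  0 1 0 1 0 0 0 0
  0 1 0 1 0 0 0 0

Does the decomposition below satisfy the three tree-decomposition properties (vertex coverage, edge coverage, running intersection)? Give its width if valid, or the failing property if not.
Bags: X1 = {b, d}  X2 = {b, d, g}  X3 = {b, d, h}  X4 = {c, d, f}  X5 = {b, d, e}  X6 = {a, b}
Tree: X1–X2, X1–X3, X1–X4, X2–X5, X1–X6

No — edge (f,b) lies in no bag.

A tree decomposition must satisfy three properties: every vertex lies in some bag; for every edge, both endpoints lie together in some bag; and for every vertex, the bags containing it form a connected subtree. Here edge (f,b) lies in no bag, so the decomposition is invalid.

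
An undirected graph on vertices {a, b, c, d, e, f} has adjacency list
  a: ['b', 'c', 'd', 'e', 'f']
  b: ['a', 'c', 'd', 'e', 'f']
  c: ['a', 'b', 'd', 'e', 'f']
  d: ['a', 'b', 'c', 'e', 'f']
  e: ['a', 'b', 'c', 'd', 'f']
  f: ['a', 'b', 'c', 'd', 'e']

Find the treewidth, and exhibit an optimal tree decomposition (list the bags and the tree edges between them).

With just one bag of size 6, the width is 6 − 1 = 5, so tw(G) ≤ 5. Conversely, {a, b, c, d, e, f} is a clique of size 6, and the vertices of any clique must share a bag in every tree decomposition; so some bag has ≥ 6 vertices and tw(G) ≥ 5. Hence tw(G) = 5 exactly.

Treewidth 5.
One optimal decomposition is:
Bags: B1 = {a, b, c, d, e, f}
Tree: (single bag)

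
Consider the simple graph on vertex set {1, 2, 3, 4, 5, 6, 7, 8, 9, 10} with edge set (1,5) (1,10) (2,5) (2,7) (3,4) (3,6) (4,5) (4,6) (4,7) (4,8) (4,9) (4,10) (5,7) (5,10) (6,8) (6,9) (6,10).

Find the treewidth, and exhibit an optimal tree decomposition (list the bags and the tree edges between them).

Every bag has size at most 3, so the width is 3 − 1 = 2 and tw(G) ≤ 2. Conversely, {1, 5, 10} is a clique of size 3, and the vertices of any clique must share a bag in every tree decomposition; so some bag has ≥ 3 vertices and tw(G) ≥ 2. The upper and lower bounds meet at 2, so that is the treewidth.

Treewidth 2.
One such decomposition:
Bags: B1 = {4, 6, 10}  B2 = {4, 5, 10}  B3 = {4, 5, 7}  B4 = {4, 6, 8}  B5 = {2, 5, 7}  B6 = {4, 6, 9}  B7 = {3, 4, 6}  B8 = {1, 5, 10}
Tree: B1–B2, B2–B3, B1–B4, B3–B5, B1–B6, B1–B7, B2–B8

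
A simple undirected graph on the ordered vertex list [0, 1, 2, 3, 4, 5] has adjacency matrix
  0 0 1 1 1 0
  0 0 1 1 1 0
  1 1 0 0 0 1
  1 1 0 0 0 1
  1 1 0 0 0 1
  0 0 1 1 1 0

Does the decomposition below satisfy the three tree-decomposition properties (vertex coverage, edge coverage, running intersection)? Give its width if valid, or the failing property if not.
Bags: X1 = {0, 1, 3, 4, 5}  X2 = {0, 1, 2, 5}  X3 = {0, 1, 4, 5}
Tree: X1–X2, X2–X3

A tree decomposition must satisfy three properties: every vertex lies in some bag; for every edge, both endpoints lie together in some bag; and for every vertex, the bags containing it form a connected subtree. Here bags containing vertex 4 are not connected in the tree, so the decomposition is invalid.

No — bags containing vertex 4 are not connected in the tree.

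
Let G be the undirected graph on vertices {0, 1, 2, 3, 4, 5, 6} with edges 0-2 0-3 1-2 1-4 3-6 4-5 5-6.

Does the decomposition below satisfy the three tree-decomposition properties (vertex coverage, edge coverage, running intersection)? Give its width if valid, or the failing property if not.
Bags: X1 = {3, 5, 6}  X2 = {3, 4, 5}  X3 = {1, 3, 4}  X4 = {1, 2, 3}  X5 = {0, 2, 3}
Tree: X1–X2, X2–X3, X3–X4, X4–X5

Yes; width 2.

Vertex coverage: the bags together contain {0, 1, 2, 3, 4, 5, 6}, the full vertex set. Edge coverage: each edge of G has both endpoints in at least one bag. Running intersection: for every vertex, the bags containing it form a connected subtree. All three properties hold, so this is a valid tree decomposition of width max|bag| − 1 = 2, and hence tw(G) ≤ 2.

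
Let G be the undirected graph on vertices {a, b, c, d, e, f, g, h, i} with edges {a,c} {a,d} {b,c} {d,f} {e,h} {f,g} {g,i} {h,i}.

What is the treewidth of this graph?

1

A width-1 tree decomposition is:
Bags: B1 = {b, c}  B2 = {a, c}  B3 = {a, d}  B4 = {d, f}  B5 = {f, g}  B6 = {g, i}  B7 = {h, i}  B8 = {e, h}
Tree: B1–B2, B2–B3, B3–B4, B4–B5, B5–B6, B6–B7, B7–B8
Each bag holds 2 vertices, so the decomposition has width 1, which upper-bounds the treewidth. G has an edge, so its treewidth is at least 1. The upper and lower bounds meet at 1, so that is the treewidth.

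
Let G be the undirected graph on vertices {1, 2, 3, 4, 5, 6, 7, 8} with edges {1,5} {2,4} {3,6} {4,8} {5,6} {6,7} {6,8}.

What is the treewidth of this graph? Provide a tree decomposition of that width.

Treewidth 1.
Bags: B1 = {5, 6}  B2 = {6, 8}  B3 = {3, 6}  B4 = {6, 7}  B5 = {4, 8}  B6 = {2, 4}  B7 = {1, 5}
Tree: B1–B2, B1–B3, B3–B4, B2–B5, B5–B6, B1–B7

The largest bag has 2 vertices, giving width 1; this decomposition certifies tw(G) ≤ 1. G has an edge, so its treewidth is at least 1. Hence tw(G) = 1 exactly.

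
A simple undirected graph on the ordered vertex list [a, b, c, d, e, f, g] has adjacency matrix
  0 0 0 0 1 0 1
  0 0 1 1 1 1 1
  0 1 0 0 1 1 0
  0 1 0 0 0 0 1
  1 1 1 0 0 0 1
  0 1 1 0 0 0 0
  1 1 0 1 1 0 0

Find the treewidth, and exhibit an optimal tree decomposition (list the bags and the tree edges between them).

Treewidth 2.
One such decomposition:
Bags: B1 = {b, d, g}  B2 = {b, e, g}  B3 = {b, c, e}  B4 = {b, c, f}  B5 = {a, e, g}
Tree: B1–B2, B2–B3, B3–B4, B2–B5

Each bag holds 3 vertices, so the decomposition has width 2, which upper-bounds the treewidth. For the lower bound, the 3 vertices {a, e, g} are pairwise adjacent, and any tree decomposition puts a clique entirely inside one bag — forcing width ≥ 2. Hence tw(G) = 2 exactly.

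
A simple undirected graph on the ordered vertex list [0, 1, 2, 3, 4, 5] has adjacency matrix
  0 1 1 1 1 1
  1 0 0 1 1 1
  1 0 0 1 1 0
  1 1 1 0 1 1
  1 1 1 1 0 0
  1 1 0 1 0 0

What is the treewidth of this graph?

A width-3 tree decomposition is:
Bags: B1 = {0, 1, 3, 5}  B2 = {0, 1, 3, 4}  B3 = {0, 2, 3, 4}
Tree: B1–B2, B2–B3
Every bag has size at most 4, so the width is 4 − 1 = 3 and tw(G) ≤ 3. On the other hand G contains the 4-clique {0, 1, 3, 4}. A clique must lie in a single bag of any decomposition, so no decomposition can have width below 3. Therefore the treewidth is 3.

3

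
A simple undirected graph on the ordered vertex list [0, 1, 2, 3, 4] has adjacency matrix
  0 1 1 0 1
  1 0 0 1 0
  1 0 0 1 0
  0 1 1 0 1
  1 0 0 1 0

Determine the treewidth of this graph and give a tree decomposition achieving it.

Treewidth 2.
Bags: B1 = {0, 3, 4}  B2 = {0, 1, 3}  B3 = {0, 2, 3}
Tree: B1–B2, B2–B3

Each bag holds 3 vertices, so the decomposition has width 2, which upper-bounds the treewidth. The edges 4–3–1–0–4 form a cycle, so G is not a tree and its treewidth is at least 2. The upper and lower bounds meet at 2, so that is the treewidth.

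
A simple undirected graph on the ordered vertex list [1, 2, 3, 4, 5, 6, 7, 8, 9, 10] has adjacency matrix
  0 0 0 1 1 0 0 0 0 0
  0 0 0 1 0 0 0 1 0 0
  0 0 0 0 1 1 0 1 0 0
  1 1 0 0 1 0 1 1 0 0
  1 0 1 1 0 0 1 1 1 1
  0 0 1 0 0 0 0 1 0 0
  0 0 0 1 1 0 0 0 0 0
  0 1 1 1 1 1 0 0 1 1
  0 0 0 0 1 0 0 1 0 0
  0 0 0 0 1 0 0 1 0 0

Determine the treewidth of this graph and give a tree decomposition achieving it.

Each bag holds 3 vertices, so the decomposition has width 2, which upper-bounds the treewidth. On the other hand G contains the 3-clique {2, 4, 8}. A clique must lie in a single bag of any decomposition, so no decomposition can have width below 2. Therefore the treewidth is 2.

Treewidth 2.
Bags: B1 = {4, 5, 7}  B2 = {4, 5, 8}  B3 = {1, 4, 5}  B4 = {2, 4, 8}  B5 = {3, 5, 8}  B6 = {5, 8, 9}  B7 = {3, 6, 8}  B8 = {5, 8, 10}
Tree: B1–B2, B1–B3, B2–B4, B2–B5, B2–B6, B5–B7, B6–B8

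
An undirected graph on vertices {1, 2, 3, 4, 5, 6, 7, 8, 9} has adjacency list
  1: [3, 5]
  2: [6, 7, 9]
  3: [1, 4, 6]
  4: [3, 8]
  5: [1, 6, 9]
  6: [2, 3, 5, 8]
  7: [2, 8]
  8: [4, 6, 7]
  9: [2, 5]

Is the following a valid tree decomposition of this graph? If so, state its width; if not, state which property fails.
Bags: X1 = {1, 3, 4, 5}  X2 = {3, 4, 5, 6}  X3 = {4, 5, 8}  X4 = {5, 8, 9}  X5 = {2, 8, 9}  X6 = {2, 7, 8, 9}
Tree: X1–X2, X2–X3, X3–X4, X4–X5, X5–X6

No — edge (6,8) lies in no bag.

A tree decomposition must satisfy three properties: every vertex lies in some bag; for every edge, both endpoints lie together in some bag; and for every vertex, the bags containing it form a connected subtree. Here edge (6,8) lies in no bag, so the decomposition is invalid.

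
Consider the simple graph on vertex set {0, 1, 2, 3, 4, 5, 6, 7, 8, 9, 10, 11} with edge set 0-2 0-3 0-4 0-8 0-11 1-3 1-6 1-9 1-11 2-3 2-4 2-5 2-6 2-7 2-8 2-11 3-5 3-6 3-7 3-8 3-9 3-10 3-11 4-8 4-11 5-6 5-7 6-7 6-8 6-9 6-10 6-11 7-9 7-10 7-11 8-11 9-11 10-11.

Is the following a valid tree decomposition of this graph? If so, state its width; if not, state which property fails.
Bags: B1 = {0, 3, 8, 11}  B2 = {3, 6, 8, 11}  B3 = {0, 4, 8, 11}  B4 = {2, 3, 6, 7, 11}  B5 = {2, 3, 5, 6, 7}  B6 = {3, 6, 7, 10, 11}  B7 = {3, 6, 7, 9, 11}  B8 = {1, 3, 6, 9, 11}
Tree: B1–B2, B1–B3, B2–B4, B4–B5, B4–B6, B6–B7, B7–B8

No — edge (0,2) lies in no bag.

A tree decomposition must satisfy three properties: every vertex lies in some bag; for every edge, both endpoints lie together in some bag; and for every vertex, the bags containing it form a connected subtree. Here edge (0,2) lies in no bag, so the decomposition is invalid.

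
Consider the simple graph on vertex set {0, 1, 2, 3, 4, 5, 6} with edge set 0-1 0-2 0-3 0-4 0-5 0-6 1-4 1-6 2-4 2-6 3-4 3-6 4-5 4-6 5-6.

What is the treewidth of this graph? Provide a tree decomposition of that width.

Treewidth 3.
Bags: B1 = {0, 1, 4, 6}  B2 = {0, 2, 4, 6}  B3 = {0, 4, 5, 6}  B4 = {0, 3, 4, 6}
Tree: B1–B2, B1–B3, B3–B4

Each bag holds 4 vertices, so the decomposition has width 3, which upper-bounds the treewidth. For the lower bound, the 4 vertices {0, 1, 4, 6} are pairwise adjacent, and any tree decomposition puts a clique entirely inside one bag — forcing width ≥ 3. The upper and lower bounds meet at 3, so that is the treewidth.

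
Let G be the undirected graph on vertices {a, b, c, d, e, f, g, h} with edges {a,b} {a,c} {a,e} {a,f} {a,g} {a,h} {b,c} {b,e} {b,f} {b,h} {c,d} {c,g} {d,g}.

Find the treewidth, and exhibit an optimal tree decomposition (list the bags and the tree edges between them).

Treewidth 2.
One optimal decomposition is:
Bags: B1 = {a, b, c}  B2 = {a, b, f}  B3 = {a, c, g}  B4 = {a, b, h}  B5 = {a, b, e}  B6 = {c, d, g}
Tree: B1–B2, B1–B3, B2–B4, B4–B5, B3–B6

The largest bag has 3 vertices, giving width 2; this decomposition certifies tw(G) ≤ 2. On the other hand G contains the 3-clique {c, d, g}. A clique must lie in a single bag of any decomposition, so no decomposition can have width below 2. Combining the bounds, tw(G) = 2.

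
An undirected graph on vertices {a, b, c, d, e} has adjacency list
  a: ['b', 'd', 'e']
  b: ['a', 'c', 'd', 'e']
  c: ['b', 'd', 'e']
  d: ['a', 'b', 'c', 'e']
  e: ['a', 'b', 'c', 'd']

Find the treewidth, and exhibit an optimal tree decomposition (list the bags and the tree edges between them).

Treewidth 3.
One such decomposition:
Bags: B1 = {a, b, d, e}  B2 = {b, c, d, e}
Tree: B1–B2

Every bag has size at most 4, so the width is 4 − 1 = 3 and tw(G) ≤ 3. Conversely, {b, c, d, e} is a clique of size 4, and the vertices of any clique must share a bag in every tree decomposition; so some bag has ≥ 4 vertices and tw(G) ≥ 3. Hence tw(G) = 3 exactly.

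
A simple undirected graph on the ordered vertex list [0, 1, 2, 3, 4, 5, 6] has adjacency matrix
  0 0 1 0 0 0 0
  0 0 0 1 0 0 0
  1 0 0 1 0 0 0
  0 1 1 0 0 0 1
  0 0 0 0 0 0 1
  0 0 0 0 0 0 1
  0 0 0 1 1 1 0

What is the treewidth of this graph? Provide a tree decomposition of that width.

The largest bag has 2 vertices, giving width 1; this decomposition certifies tw(G) ≤ 1. G has an edge, so its treewidth is at least 1. Hence tw(G) = 1 exactly.

Treewidth 1.
One such decomposition:
Bags: B1 = {5, 6}  B2 = {3, 6}  B3 = {1, 3}  B4 = {4, 6}  B5 = {2, 3}  B6 = {0, 2}
Tree: B1–B2, B2–B3, B2–B4, B2–B5, B5–B6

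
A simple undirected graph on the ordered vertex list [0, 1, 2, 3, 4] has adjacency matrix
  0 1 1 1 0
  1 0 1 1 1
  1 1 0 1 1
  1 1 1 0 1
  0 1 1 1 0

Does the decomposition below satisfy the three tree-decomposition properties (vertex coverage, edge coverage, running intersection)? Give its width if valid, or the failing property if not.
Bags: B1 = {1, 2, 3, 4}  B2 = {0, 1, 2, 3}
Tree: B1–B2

Yes; width 3.

Every vertex of G appears in some bag (union = {0, 1, 2, 3, 4}); every edge is covered by a bag; and for each vertex v the set of bags containing v is connected in the bag tree. The decomposition is therefore valid. The largest bag has 4 vertices, so the width is 3.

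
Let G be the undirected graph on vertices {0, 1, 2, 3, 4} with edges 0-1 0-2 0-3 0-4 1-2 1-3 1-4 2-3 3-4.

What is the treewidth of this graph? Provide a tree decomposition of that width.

Each bag holds 4 vertices, so the decomposition has width 3, which upper-bounds the treewidth. For the lower bound, the 4 vertices {0, 1, 2, 3} are pairwise adjacent, and any tree decomposition puts a clique entirely inside one bag — forcing width ≥ 3. Combining the bounds, tw(G) = 3.

Treewidth 3.
One such decomposition:
Bags: B1 = {0, 1, 2, 3}  B2 = {0, 1, 3, 4}
Tree: B1–B2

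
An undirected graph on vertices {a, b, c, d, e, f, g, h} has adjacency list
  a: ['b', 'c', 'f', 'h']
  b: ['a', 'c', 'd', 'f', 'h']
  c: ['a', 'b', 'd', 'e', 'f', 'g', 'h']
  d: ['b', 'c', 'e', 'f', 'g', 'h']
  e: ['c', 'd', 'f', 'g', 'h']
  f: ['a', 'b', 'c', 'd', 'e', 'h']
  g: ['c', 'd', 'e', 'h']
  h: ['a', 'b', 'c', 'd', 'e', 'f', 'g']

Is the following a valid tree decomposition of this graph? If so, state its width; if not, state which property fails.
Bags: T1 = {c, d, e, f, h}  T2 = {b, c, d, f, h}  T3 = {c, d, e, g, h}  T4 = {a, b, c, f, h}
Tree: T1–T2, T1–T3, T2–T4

Yes; width 4.

Checking the three conditions: (i) the bags cover all of {a, b, c, d, e, f, g, h}; (ii) for each edge, some bag contains both endpoints; (iii) the bags containing any fixed vertex form a subtree. All hold, so the decomposition is valid with width 5 − 1 = 4.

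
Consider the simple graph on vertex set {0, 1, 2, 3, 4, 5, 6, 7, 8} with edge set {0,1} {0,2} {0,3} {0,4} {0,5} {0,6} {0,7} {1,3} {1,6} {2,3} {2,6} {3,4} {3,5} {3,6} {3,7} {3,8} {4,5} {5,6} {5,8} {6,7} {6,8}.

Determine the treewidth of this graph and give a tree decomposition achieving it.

Every bag has size at most 4, so the width is 4 − 1 = 3 and tw(G) ≤ 3. For the lower bound, the 4 vertices {0, 3, 4, 5} are pairwise adjacent, and any tree decomposition puts a clique entirely inside one bag — forcing width ≥ 3. The upper and lower bounds meet at 3, so that is the treewidth.

Treewidth 3.
Bags: B1 = {0, 1, 3, 6}  B2 = {0, 2, 3, 6}  B3 = {0, 3, 6, 7}  B4 = {0, 3, 5, 6}  B5 = {3, 5, 6, 8}  B6 = {0, 3, 4, 5}
Tree: B1–B2, B2–B3, B2–B4, B4–B5, B4–B6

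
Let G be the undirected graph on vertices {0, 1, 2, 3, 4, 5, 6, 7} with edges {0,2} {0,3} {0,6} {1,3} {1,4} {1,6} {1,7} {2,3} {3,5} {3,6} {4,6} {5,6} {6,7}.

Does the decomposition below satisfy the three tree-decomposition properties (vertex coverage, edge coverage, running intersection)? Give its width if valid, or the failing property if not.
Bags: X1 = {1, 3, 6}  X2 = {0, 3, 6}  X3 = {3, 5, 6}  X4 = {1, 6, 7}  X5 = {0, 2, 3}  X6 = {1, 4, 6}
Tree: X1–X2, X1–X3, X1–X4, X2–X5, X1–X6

Checking the three conditions: (i) the bags cover all of {0, 1, 2, 3, 4, 5, 6, 7}; (ii) for each edge, some bag contains both endpoints; (iii) the bags containing any fixed vertex form a subtree. All hold, so the decomposition is valid with width 3 − 1 = 2.

Yes; width 2.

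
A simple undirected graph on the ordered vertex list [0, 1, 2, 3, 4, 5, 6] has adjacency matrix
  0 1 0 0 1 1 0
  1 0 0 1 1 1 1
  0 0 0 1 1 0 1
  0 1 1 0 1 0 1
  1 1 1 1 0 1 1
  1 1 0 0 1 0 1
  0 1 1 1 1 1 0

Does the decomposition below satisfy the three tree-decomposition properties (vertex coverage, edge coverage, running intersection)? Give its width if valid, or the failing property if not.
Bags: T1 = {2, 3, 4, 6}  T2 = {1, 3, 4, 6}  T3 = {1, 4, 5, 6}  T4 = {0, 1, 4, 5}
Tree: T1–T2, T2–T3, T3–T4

Yes; width 3.

Checking the three conditions: (i) the bags cover all of {0, 1, 2, 3, 4, 5, 6}; (ii) for each edge, some bag contains both endpoints; (iii) the bags containing any fixed vertex form a subtree. All hold, so the decomposition is valid with width 4 − 1 = 3.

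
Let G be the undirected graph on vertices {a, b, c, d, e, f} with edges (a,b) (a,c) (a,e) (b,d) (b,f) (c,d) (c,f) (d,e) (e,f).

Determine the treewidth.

A width-3 tree decomposition is:
Bags: B1 = {a, d, e, f}  B2 = {a, b, d, f}  B3 = {a, c, d, f}
Tree: B1–B2, B2–B3
The largest bag has 4 vertices, giving width 3; this decomposition certifies tw(G) ≤ 3. For the lower bound: the 4 vertex sets {d,e}, {b,f}, {a}, {c} are disjoint, each induces a connected subgraph, and every pair is joined by at least one edge of G. Contracting each set to a single vertex therefore yields K_{4} as a minor, and since treewidth is minor-monotone, tw(G) ≥ tw(K_{4}) = 3. The upper and lower bounds meet at 3, so that is the treewidth.

3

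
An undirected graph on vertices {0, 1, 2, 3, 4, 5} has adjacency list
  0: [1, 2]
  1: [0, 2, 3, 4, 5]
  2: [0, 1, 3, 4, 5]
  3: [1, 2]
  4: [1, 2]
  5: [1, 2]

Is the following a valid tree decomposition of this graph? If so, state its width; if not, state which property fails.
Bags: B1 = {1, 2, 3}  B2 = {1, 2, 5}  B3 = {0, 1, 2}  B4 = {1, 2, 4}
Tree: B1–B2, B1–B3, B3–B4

Yes; width 2.

Checking the three conditions: (i) the bags cover all of {0, 1, 2, 3, 4, 5}; (ii) for each edge, some bag contains both endpoints; (iii) the bags containing any fixed vertex form a subtree. All hold, so the decomposition is valid with width 3 − 1 = 2.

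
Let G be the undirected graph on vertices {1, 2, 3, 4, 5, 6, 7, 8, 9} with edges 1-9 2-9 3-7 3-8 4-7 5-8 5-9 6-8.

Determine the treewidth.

A width-1 tree decomposition is:
Bags: B1 = {5, 8}  B2 = {3, 8}  B3 = {6, 8}  B4 = {5, 9}  B5 = {1, 9}  B6 = {3, 7}  B7 = {2, 9}  B8 = {4, 7}
Tree: B1–B2, B2–B3, B1–B4, B4–B5, B2–B6, B5–B7, B6–B8
Each bag holds 2 vertices, so the decomposition has width 1, which upper-bounds the treewidth. G has an edge, so its treewidth is at least 1. Therefore the treewidth is 1.

1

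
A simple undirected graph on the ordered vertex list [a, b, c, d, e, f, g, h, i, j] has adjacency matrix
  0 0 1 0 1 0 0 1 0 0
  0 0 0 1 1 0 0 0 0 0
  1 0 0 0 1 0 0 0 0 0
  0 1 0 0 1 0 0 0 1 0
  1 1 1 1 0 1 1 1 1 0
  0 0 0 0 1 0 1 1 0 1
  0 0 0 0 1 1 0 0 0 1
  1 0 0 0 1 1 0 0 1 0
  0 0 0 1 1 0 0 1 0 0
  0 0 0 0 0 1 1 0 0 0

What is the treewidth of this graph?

2

A width-2 tree decomposition is:
Bags: B1 = {e, f, h}  B2 = {a, e, h}  B3 = {e, f, g}  B4 = {e, h, i}  B5 = {d, e, i}  B6 = {f, g, j}  B7 = {b, d, e}  B8 = {a, c, e}
Tree: B1–B2, B1–B3, B2–B4, B4–B5, B3–B6, B5–B7, B2–B8
Each bag holds 3 vertices, so the decomposition has width 2, which upper-bounds the treewidth. Conversely, {f, g, j} is a clique of size 3, and the vertices of any clique must share a bag in every tree decomposition; so some bag has ≥ 3 vertices and tw(G) ≥ 2. Hence tw(G) = 2 exactly.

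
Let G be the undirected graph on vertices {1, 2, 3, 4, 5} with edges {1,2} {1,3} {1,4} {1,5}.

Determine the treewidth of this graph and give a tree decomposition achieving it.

Every bag has size at most 2, so the width is 2 − 1 = 1 and tw(G) ≤ 1. Any graph with an edge has treewidth ≥ 1, and G has the edge 3–1. Therefore the treewidth is 1.

Treewidth 1.
Bags: B1 = {1, 3}  B2 = {1, 4}  B3 = {1, 5}  B4 = {1, 2}
Tree: B1–B2, B2–B3, B1–B4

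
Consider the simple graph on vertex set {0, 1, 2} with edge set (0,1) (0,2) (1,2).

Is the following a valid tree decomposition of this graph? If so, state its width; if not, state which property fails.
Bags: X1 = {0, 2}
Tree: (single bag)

A tree decomposition must satisfy three properties: every vertex lies in some bag; for every edge, both endpoints lie together in some bag; and for every vertex, the bags containing it form a connected subtree. Here vertex 1 appears in no bag, so the decomposition is invalid.

No — vertex 1 appears in no bag.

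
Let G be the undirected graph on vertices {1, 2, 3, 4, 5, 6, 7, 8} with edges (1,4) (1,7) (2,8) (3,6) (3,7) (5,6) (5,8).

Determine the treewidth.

1

A width-1 tree decomposition is:
Bags: B1 = {2, 8}  B2 = {5, 8}  B3 = {5, 6}  B4 = {3, 6}  B5 = {3, 7}  B6 = {1, 7}  B7 = {1, 4}
Tree: B1–B2, B2–B3, B3–B4, B4–B5, B5–B6, B6–B7
Each bag holds 2 vertices, so the decomposition has width 1, which upper-bounds the treewidth. Since G has at least one edge (e.g. 2–8), it is not an edgeless graph, so tw(G) ≥ 1. The upper and lower bounds meet at 1, so that is the treewidth.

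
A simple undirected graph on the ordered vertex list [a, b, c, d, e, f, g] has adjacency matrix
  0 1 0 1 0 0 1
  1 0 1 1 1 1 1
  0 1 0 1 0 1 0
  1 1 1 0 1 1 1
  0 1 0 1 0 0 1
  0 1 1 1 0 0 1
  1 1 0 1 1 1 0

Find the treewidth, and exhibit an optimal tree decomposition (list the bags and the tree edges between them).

Treewidth 3.
Bags: B1 = {b, d, f, g}  B2 = {a, b, d, g}  B3 = {b, d, e, g}  B4 = {b, c, d, f}
Tree: B1–B2, B2–B3, B1–B4

Every bag has size at most 4, so the width is 4 − 1 = 3 and tw(G) ≤ 3. Conversely, {b, d, e, g} is a clique of size 4, and the vertices of any clique must share a bag in every tree decomposition; so some bag has ≥ 4 vertices and tw(G) ≥ 3. Combining the bounds, tw(G) = 3.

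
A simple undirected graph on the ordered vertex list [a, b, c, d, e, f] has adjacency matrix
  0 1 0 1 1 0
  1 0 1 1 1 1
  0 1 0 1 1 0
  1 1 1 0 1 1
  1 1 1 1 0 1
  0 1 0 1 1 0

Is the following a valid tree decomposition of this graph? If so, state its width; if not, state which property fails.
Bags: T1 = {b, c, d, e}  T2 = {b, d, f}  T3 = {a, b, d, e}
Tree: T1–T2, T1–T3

A tree decomposition must satisfy three properties: every vertex lies in some bag; for every edge, both endpoints lie together in some bag; and for every vertex, the bags containing it form a connected subtree. Here edge (e,f) lies in no bag, so the decomposition is invalid.

No — edge (e,f) lies in no bag.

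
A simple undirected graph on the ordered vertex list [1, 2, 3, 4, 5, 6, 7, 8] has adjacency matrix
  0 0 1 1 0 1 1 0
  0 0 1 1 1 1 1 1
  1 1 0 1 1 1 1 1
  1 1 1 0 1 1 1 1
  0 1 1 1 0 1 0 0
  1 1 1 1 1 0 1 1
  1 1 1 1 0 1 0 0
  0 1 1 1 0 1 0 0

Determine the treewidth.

4

A width-4 tree decomposition is:
Bags: B1 = {1, 3, 4, 6, 7}  B2 = {2, 3, 4, 6, 7}  B3 = {2, 3, 4, 6, 8}  B4 = {2, 3, 4, 5, 6}
Tree: B1–B2, B2–B3, B2–B4
Each bag holds 5 vertices, so the decomposition has width 4, which upper-bounds the treewidth. Conversely, {1, 3, 4, 6, 7} is a clique of size 5, and the vertices of any clique must share a bag in every tree decomposition; so some bag has ≥ 5 vertices and tw(G) ≥ 4. Therefore the treewidth is 4.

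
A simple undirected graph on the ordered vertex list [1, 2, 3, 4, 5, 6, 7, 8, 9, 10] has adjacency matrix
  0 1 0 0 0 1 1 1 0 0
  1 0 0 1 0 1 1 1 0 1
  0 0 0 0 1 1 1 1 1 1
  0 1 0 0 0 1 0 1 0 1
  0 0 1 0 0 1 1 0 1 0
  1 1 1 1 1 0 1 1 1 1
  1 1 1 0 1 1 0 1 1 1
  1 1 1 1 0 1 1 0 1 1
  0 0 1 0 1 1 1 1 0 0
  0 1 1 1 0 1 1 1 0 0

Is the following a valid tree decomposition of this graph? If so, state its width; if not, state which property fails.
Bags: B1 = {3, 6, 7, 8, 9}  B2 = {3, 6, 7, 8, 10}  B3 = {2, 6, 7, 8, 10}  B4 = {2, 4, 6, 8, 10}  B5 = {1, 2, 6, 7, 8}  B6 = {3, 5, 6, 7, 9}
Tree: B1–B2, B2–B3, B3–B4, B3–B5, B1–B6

Vertex coverage: the bags together contain {1, 2, 3, 4, 5, 6, 7, 8, 9, 10}, the full vertex set. Edge coverage: each edge of G has both endpoints in at least one bag. Running intersection: for every vertex, the bags containing it form a connected subtree. All three properties hold, so this is a valid tree decomposition of width max|bag| − 1 = 4, and hence tw(G) ≤ 4.

Yes; width 4.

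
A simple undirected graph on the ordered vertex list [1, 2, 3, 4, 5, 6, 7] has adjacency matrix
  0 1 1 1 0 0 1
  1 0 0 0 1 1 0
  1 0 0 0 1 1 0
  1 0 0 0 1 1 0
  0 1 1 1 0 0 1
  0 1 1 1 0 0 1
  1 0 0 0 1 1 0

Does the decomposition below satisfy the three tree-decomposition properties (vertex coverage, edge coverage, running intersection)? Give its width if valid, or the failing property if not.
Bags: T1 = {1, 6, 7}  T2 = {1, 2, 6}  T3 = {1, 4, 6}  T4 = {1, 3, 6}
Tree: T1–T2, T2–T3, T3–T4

A tree decomposition must satisfy three properties: every vertex lies in some bag; for every edge, both endpoints lie together in some bag; and for every vertex, the bags containing it form a connected subtree. Here vertex 5 appears in no bag, so the decomposition is invalid.

No — vertex 5 appears in no bag.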